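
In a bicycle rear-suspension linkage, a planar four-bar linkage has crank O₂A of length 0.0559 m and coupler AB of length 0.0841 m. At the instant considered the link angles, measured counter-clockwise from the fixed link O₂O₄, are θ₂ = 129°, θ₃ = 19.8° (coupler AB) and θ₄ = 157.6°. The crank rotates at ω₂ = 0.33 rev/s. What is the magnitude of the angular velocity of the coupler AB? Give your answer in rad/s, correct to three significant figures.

0.982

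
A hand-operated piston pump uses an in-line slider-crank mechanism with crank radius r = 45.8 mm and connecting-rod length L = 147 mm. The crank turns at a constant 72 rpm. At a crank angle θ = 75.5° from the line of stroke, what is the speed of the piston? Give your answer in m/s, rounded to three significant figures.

ω = 2π·72/60 = 7.54 rad/s
For an in-line slider-crank, x = r cosθ + √(L² − r² sin²θ), so v = −rω sinθ·[1 + r cosθ/√(L² − r² sin²θ)].
With r = 0.0458 m, L = 0.147 m, θ = 75.5°: √(L² − r² sin²θ) = 0.14015 m.
v = −0.0458·7.54·0.96815·[1 + 0.0458·0.25038/0.14015] = -0.36168 m/s.
|v| = 0.36168 m/s.

0.362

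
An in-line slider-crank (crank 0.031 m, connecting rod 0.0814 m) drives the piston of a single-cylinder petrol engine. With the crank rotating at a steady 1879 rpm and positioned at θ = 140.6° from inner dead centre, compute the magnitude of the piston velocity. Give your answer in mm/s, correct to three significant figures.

ω = 2π·1879/60 = 196.8 rad/s
For an in-line slider-crank, x = r cosθ + √(L² − r² sin²θ), so v = −rω sinθ·[1 + r cosθ/√(L² − r² sin²θ)].
With r = 0.031 m, L = 0.0814 m, θ = 140.6°: √(L² − r² sin²θ) = 0.078986 m.
v = −0.031·196.8·0.63473·[1 + 0.031·-0.77273/0.078986] = -2.6975 m/s.
|v| = 2.6975 m/s = 2697.5 mm/s.

2700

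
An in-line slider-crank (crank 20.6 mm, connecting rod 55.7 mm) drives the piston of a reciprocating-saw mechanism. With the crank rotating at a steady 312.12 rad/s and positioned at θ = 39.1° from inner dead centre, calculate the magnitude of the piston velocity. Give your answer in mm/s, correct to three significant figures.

ω = 312.1 rad/s
For an in-line slider-crank, x = r cosθ + √(L² − r² sin²θ), so v = −rω sinθ·[1 + r cosθ/√(L² − r² sin²θ)].
With r = 0.0206 m, L = 0.0557 m, θ = 39.1°: √(L² − r² sin²θ) = 0.054164 m.
v = −0.0206·312.1·0.63068·[1 + 0.0206·0.77605/0.054164] = -5.2519 m/s.
|v| = 5.2519 m/s = 5251.9 mm/s.

5250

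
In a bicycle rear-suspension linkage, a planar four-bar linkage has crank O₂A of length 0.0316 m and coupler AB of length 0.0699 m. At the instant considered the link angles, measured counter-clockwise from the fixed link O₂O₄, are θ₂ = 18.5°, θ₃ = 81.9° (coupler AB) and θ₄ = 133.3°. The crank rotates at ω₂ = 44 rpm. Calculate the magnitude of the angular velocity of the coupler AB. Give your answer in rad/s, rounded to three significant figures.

ω₂ = 4.608 rad/s (from 44 rpm).
Differentiating the loop-closure r₂e^{iθ₂}+r₃e^{iθ₃}=r₁+r₄e^{iθ₄} gives r₂ω₂e^{iθ₂}+r₃ω₃e^{iθ₃}=r₄ω₄e^{iθ₄}.
Eliminating the other unknown: ω₃ = r₂ω₂ sin(θ₄−θ₂) / [r₃ sin(θ₃−θ₄)].
Numerator sine = +0.90778; denominator sine = -0.78152.
Result = 0.0316·4.608·(+0.90778) / (0.0699·(-0.78152)) = -2.4195 rad/s; magnitude 2.4195 rad/s.

2.42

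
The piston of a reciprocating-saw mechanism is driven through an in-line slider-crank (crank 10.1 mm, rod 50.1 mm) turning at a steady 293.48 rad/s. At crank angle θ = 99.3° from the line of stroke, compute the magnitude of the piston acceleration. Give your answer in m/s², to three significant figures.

310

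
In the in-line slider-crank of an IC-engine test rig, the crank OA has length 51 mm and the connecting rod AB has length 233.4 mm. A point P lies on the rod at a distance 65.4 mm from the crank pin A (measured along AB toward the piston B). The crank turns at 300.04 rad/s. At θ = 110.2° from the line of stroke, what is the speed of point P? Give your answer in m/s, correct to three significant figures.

ω = 300 rad/s.  Crank-pin speed |V_A| = rω = 15.302 m/s, perpendicular to OA.
Rod angle: sinφ = −(r/L) sinθ ⇒ φ = -11.834°; ω_rod = −rω cosθ/√(L²−r²sin²θ) = +23.13 rad/s.
V_P = V_A + ω_rod × AP, with AP = 0.0654 m along the rod.
Components: V_Px = −rω sinθ − a·ω_rod·sinφ = -14.051 m/s;  V_Py = rω cosθ + a·ω_rod·cosφ = -3.8032 m/s.
|V_P| = √(V_Px² + V_Py²) = 14.556 m/s.

14.6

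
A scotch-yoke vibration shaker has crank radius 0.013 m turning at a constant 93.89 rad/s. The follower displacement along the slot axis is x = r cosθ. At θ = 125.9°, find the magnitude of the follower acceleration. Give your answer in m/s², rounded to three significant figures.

67.2

ω = 93.89 rad/s
x = r cosθ ⇒ ẍ = −rω² cosθ (ω constant).
|a| = rω²|cosθ| = 0.013·(93.89)²·|cos 125.9°| = 67.198 m/s².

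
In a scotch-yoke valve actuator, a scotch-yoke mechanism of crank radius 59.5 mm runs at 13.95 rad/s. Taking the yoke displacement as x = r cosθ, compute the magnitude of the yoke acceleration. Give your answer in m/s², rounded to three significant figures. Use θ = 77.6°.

ω = 13.95 rad/s
x = r cosθ ⇒ ẍ = −rω² cosθ (ω constant).
|a| = rω²|cosθ| = 0.0595·(13.95)²·|cos 77.6°| = 2.4864 m/s².

2.49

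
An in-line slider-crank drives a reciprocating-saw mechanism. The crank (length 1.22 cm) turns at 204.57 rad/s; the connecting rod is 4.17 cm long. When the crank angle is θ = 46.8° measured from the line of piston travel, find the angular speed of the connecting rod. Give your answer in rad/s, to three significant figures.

41.9

ω = 204.6 rad/s
The rod makes angle φ with the slider axis where L sinφ = r sinθ; differentiating, L cosφ·φ̇ = r ω cosθ.
L cosφ = √(L² − r² sin²θ) = 0.040741 m.
|ω_rod| = r ω |cosθ| / √(L² − r² sin²θ) = 0.0122·204.6·0.68455/0.040741 = 41.935 rad/s.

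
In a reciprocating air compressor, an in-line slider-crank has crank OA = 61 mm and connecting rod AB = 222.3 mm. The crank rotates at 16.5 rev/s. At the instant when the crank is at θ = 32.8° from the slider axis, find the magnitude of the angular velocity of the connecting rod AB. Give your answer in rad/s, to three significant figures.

24.2

ω = 103.7 rad/s (converted from 16.5 rev/s).
The rod makes angle φ with the slider axis where L sinφ = r sinθ; differentiating, L cosφ·φ̇ = r ω cosθ.
L cosφ = √(L² − r² sin²θ) = 0.21983 m.
|ω_rod| = r ω |cosθ| / √(L² − r² sin²θ) = 0.061·103.7·0.84057/0.21983 = 24.181 rad/s.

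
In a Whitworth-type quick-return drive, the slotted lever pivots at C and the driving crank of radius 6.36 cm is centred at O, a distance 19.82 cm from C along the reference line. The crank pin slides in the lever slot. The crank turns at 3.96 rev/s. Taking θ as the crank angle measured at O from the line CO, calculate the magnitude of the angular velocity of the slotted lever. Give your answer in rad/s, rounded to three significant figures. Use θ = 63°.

ω = 24.88 rad/s (from 3.96 rev/s).
Crank pin A relative to C: A = (d + r cosθ, r sinθ); lever angle φ = atan2(r sinθ, d + r cosθ).
Differentiating tanφ: φ̇ = rω(d cosθ + r)/(d² + r² + 2dr cosθ).
d² + r² + 2dr cosθ = |CA|² = 0.0547738 m²;  d cosθ + r = +0.15358 m.
|ω_lever| = |0.0636·24.88·+0.15358| / 0.0547738 = 4.4371 rad/s.

4.44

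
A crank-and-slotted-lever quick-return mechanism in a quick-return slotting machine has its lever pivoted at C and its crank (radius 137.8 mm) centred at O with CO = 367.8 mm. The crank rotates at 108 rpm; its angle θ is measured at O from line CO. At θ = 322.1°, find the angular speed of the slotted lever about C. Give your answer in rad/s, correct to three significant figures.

ω = 11.31 rad/s (from 108 rpm).
Crank pin A relative to C: A = (d + r cosθ, r sinθ); lever angle φ = atan2(r sinθ, d + r cosθ).
Differentiating tanφ: φ̇ = rω(d cosθ + r)/(d² + r² + 2dr cosθ).
d² + r² + 2dr cosθ = |CA|² = 0.234252 m²;  d cosθ + r = +0.42803 m.
|ω_lever| = |0.1378·11.31·+0.42803| / 0.234252 = 2.8477 rad/s.

2.85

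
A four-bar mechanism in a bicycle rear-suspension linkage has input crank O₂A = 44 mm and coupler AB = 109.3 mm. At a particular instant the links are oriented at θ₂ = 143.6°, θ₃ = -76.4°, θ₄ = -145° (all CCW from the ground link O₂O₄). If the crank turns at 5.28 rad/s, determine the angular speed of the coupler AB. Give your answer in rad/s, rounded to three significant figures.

ω₂ = 5.28 rad/s
Differentiating the loop-closure r₂e^{iθ₂}+r₃e^{iθ₃}=r₁+r₄e^{iθ₄} gives r₂ω₂e^{iθ₂}+r₃ω₃e^{iθ₃}=r₄ω₄e^{iθ₄}.
Eliminating the other unknown: ω₃ = r₂ω₂ sin(θ₄−θ₂) / [r₃ sin(θ₃−θ₄)].
Numerator sine = +0.94777; denominator sine = +0.93106.
Result = 0.044·5.28·(+0.94777) / (0.1093·(+0.93106)) = +2.1637 rad/s; magnitude 2.1637 rad/s.

2.16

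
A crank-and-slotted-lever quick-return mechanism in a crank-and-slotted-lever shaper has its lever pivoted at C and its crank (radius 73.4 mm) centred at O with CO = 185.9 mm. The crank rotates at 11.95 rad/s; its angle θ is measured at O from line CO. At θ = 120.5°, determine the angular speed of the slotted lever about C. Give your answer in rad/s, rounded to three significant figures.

ω = 11.95 rad/s
Crank pin A relative to C: A = (d + r cosθ, r sinθ); lever angle φ = atan2(r sinθ, d + r cosθ).
Differentiating tanφ: φ̇ = rω(d cosθ + r)/(d² + r² + 2dr cosθ).
d² + r² + 2dr cosθ = |CA|² = 0.0260956 m²;  d cosθ + r = -0.020951 m.
|ω_lever| = |0.0734·11.95·-0.020951| / 0.0260956 = 0.70422 rad/s.

0.704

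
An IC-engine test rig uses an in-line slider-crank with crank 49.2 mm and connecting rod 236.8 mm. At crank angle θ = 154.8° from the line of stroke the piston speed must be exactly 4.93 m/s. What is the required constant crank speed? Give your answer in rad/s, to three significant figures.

290

For an in-line slider-crank, |v_piston| = rω|sinθ|·[1 + r cosθ/√(L² − r² sin²θ)].
With r = 0.0492 m, L = 0.2368 m, θ = 154.8°: the bracketed kinematic factor |dx/dθ| = 0.016995 m.
ω = v/|dx/dθ| = 4.93/0.016995 = 290.09 rad/s.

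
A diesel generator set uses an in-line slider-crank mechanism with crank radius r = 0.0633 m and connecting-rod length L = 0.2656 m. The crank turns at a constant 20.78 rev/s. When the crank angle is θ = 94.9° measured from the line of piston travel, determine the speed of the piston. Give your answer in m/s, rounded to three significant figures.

ω = 2π·20.8 = 130.6 rad/s
For an in-line slider-crank, x = r cosθ + √(L² − r² sin²θ), so v = −rω sinθ·[1 + r cosθ/√(L² − r² sin²θ)].
With r = 0.0633 m, L = 0.2656 m, θ = 94.9°: √(L² − r² sin²θ) = 0.258 m.
v = −0.0633·130.6·0.99635·[1 + 0.0633·-0.08542/0.258] = -8.062 m/s.
|v| = 8.062 m/s.

8.06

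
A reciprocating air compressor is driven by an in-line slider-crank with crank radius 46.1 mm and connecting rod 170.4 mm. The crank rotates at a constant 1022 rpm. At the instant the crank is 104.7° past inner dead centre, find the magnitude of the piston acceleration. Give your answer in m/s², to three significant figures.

262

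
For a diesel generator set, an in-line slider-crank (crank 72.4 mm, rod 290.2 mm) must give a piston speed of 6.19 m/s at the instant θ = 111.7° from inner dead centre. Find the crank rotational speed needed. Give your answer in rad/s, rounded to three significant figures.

For an in-line slider-crank, |v_piston| = rω|sinθ|·[1 + r cosθ/√(L² − r² sin²θ)].
With r = 0.0724 m, L = 0.2902 m, θ = 111.7°: the bracketed kinematic factor |dx/dθ| = 0.06089 m.
ω = v/|dx/dθ| = 6.19/0.06089 = 101.66 rad/s.

102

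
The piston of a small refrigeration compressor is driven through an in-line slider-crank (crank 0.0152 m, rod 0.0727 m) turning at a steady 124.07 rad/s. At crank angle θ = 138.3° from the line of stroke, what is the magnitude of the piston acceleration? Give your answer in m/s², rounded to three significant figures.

ω = 124.1 rad/s
x(θ) = r cosθ + √(L² − r² sin²θ); with ω constant, a = ω²·d²x/dθ².
d²x/dθ² = −r cosθ − r²(cos2θ)/√u − r⁴ sin²2θ/(4u^{3/2}),  u = L² − r² sin²θ = 0.00518305 m².
Substituting r = 0.0152 m, L = 0.0727 m, θ = 138.3°: d²x/dθ² = +0.010945 m.
a = ω²·d²x/dθ² = (124.1)²·(+0.010945) = +168.48 m/s²;  |a| = 168.48 m/s².

168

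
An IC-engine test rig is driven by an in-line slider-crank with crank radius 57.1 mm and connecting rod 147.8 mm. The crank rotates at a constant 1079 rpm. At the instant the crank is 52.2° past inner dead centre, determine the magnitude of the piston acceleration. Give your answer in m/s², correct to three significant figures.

ω = 2π·1079/60 = 113 rad/s
x(θ) = r cosθ + √(L² − r² sin²θ); with ω constant, a = ω²·d²x/dθ².
d²x/dθ² = −r cosθ − r²(cos2θ)/√u − r⁴ sin²2θ/(4u^{3/2}),  u = L² − r² sin²θ = 0.0198092 m².
Substituting r = 0.0571 m, L = 0.1478 m, θ = 52.2°: d²x/dθ² = -0.03013 m.
a = ω²·d²x/dθ² = (113)²·(-0.03013) = -384.68 m/s²;  |a| = 384.68 m/s².

385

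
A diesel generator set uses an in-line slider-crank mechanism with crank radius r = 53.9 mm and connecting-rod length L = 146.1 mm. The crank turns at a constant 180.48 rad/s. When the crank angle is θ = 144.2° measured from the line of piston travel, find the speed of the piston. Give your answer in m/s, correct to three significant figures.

3.95

ω = 180.5 rad/s
For an in-line slider-crank, x = r cosθ + √(L² − r² sin²θ), so v = −rω sinθ·[1 + r cosθ/√(L² − r² sin²θ)].
With r = 0.0539 m, L = 0.1461 m, θ = 144.2°: √(L² − r² sin²θ) = 0.14266 m.
v = −0.0539·180.5·0.58496·[1 + 0.0539·-0.81106/0.14266] = -3.9466 m/s.
|v| = 3.9466 m/s.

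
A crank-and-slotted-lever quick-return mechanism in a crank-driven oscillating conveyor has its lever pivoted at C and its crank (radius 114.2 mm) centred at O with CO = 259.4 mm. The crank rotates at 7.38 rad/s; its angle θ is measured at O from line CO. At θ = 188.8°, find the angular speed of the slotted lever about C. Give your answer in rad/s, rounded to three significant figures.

5.50

ω = 7.38 rad/s
Crank pin A relative to C: A = (d + r cosθ, r sinθ); lever angle φ = atan2(r sinθ, d + r cosθ).
Differentiating tanφ: φ̇ = rω(d cosθ + r)/(d² + r² + 2dr cosθ).
d² + r² + 2dr cosθ = |CA|² = 0.0217805 m²;  d cosθ + r = -0.14215 m.
|ω_lever| = |0.1142·7.38·-0.14215| / 0.0217805 = 5.5004 rad/s.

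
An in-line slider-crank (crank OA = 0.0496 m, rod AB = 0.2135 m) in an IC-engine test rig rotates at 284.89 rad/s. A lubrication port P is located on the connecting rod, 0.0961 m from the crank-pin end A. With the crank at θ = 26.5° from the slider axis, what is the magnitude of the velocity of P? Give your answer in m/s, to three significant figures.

ω = 284.9 rad/s.  Crank-pin speed |V_A| = rω = 14.131 m/s, perpendicular to OA.
Rod angle: sinφ = −(r/L) sinθ ⇒ φ = -5.950°; ω_rod = −rω cosθ/√(L²−r²sin²θ) = -59.552 rad/s.
V_P = V_A + ω_rod × AP, with AP = 0.0961 m along the rod.
Components: V_Px = −rω sinθ − a·ω_rod·sinφ = -6.8983 m/s;  V_Py = rω cosθ + a·ω_rod·cosφ = +6.9538 m/s.
|V_P| = √(V_Px² + V_Py²) = 9.7949 m/s.

9.79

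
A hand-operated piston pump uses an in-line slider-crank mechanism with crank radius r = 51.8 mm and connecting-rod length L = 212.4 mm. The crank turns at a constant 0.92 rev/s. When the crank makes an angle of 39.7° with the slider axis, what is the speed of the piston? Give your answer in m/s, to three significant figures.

0.228

ω = 2π·0.92 = 5.781 rad/s
For an in-line slider-crank, x = r cosθ + √(L² − r² sin²θ), so v = −rω sinθ·[1 + r cosθ/√(L² − r² sin²θ)].
With r = 0.0518 m, L = 0.2124 m, θ = 39.7°: √(L² − r² sin²θ) = 0.20981 m.
v = −0.0518·5.781·0.63877·[1 + 0.0518·0.76940/0.20981] = -0.2276 m/s.
|v| = 0.2276 m/s.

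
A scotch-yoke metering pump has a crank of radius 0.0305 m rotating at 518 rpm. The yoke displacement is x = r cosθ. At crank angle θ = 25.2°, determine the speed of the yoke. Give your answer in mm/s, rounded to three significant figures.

704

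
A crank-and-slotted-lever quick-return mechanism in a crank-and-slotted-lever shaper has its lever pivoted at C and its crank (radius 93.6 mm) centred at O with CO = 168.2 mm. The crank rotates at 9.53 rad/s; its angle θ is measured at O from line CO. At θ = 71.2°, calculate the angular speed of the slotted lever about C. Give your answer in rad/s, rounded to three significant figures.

ω = 9.53 rad/s
Crank pin A relative to C: A = (d + r cosθ, r sinθ); lever angle φ = atan2(r sinθ, d + r cosθ).
Differentiating tanφ: φ̇ = rω(d cosθ + r)/(d² + r² + 2dr cosθ).
d² + r² + 2dr cosθ = |CA|² = 0.0471994 m²;  d cosθ + r = +0.14781 m.
|ω_lever| = |0.0936·9.53·+0.14781| / 0.0471994 = 2.7933 rad/s.

2.79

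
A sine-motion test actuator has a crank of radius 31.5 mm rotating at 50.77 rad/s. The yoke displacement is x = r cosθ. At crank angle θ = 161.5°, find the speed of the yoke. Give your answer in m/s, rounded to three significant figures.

ω = 50.77 rad/s
x = r cosθ ⇒ ẋ = −rω sinθ.
|v| = rω|sinθ| = 0.0315·50.77·|sin 161.5°| = 0.50745 m/s.

0.507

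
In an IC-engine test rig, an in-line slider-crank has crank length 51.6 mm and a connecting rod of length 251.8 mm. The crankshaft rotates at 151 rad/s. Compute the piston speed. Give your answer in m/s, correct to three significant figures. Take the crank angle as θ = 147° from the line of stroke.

3.51

ω = 151 rad/s
For an in-line slider-crank, x = r cosθ + √(L² − r² sin²θ), so v = −rω sinθ·[1 + r cosθ/√(L² − r² sin²θ)].
With r = 0.0516 m, L = 0.2518 m, θ = 147°: √(L² − r² sin²θ) = 0.25023 m.
v = −0.0516·151·0.54464·[1 + 0.0516·-0.83867/0.25023] = -3.5097 m/s.
|v| = 3.5097 m/s.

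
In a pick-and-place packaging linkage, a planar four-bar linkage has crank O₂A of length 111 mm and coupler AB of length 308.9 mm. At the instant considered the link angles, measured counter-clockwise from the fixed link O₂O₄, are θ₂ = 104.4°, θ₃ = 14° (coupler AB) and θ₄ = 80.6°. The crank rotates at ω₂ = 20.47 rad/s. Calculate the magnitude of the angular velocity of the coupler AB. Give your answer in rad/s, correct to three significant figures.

3.23

ω₂ = 20.47 rad/s
Differentiating the loop-closure r₂e^{iθ₂}+r₃e^{iθ₃}=r₁+r₄e^{iθ₄} gives r₂ω₂e^{iθ₂}+r₃ω₃e^{iθ₃}=r₄ω₄e^{iθ₄}.
Eliminating the other unknown: ω₃ = r₂ω₂ sin(θ₄−θ₂) / [r₃ sin(θ₃−θ₄)].
Numerator sine = -0.40355; denominator sine = -0.91775.
Result = 0.111·20.47·(-0.40355) / (0.3089·(-0.91775)) = +3.2344 rad/s; magnitude 3.2344 rad/s.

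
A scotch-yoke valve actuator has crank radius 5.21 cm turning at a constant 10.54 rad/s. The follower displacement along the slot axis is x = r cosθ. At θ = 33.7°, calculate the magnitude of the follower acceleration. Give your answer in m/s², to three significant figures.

4.82

ω = 10.54 rad/s
x = r cosθ ⇒ ẍ = −rω² cosθ (ω constant).
|a| = rω²|cosθ| = 0.0521·(10.54)²·|cos 33.7°| = 4.8152 m/s².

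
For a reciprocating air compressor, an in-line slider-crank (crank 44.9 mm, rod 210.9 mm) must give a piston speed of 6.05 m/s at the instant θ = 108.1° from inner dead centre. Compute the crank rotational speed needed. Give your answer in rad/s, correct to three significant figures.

152

For an in-line slider-crank, |v_piston| = rω|sinθ|·[1 + r cosθ/√(L² − r² sin²θ)].
With r = 0.0449 m, L = 0.2109 m, θ = 108.1°: the bracketed kinematic factor |dx/dθ| = 0.039796 m.
ω = v/|dx/dθ| = 6.05/0.039796 = 152.03 rad/s.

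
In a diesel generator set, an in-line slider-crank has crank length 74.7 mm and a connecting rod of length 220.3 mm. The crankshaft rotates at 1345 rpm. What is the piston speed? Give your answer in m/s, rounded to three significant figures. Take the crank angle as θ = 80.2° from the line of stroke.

ω = 2π·1345/60 = 140.8 rad/s
For an in-line slider-crank, x = r cosθ + √(L² − r² sin²θ), so v = −rω sinθ·[1 + r cosθ/√(L² − r² sin²θ)].
With r = 0.0747 m, L = 0.2203 m, θ = 80.2°: √(L² − r² sin²θ) = 0.20764 m.
v = −0.0747·140.8·0.98541·[1 + 0.0747·0.17021/0.20764] = -11.003 m/s.
|v| = 11.003 m/s.

11.0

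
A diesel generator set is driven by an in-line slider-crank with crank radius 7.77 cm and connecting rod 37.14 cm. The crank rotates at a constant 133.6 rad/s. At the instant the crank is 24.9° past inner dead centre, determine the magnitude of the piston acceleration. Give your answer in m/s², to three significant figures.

ω = 133.6 rad/s
x(θ) = r cosθ + √(L² − r² sin²θ); with ω constant, a = ω²·d²x/dθ².
d²x/dθ² = −r cosθ − r²(cos2θ)/√u − r⁴ sin²2θ/(4u^{3/2}),  u = L² − r² sin²θ = 0.136868 m².
Substituting r = 0.0777 m, L = 0.3714 m, θ = 24.9°: d²x/dθ² = -0.081115 m.
a = ω²·d²x/dθ² = (133.6)²·(-0.081115) = -1447.8 m/s²;  |a| = 1447.8 m/s².

1450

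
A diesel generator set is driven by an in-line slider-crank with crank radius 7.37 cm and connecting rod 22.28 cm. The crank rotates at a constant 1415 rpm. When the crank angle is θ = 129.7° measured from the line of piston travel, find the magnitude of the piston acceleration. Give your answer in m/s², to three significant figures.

1120

ω = 2π·1415/60 = 148.2 rad/s
x(θ) = r cosθ + √(L² − r² sin²θ); with ω constant, a = ω²·d²x/dθ².
d²x/dθ² = −r cosθ − r²(cos2θ)/√u − r⁴ sin²2θ/(4u^{3/2}),  u = L² − r² sin²θ = 0.0464244 m².
Substituting r = 0.0737 m, L = 0.2228 m, θ = 129.7°: d²x/dθ² = +0.051002 m.
a = ω²·d²x/dθ² = (148.2)²·(+0.051002) = +1119.8 m/s²;  |a| = 1119.8 m/s².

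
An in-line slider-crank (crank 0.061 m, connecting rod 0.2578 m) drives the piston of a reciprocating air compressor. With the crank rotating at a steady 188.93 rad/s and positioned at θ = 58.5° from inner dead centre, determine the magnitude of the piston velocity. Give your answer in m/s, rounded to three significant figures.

11.1

ω = 188.9 rad/s
For an in-line slider-crank, x = r cosθ + √(L² − r² sin²θ), so v = −rω sinθ·[1 + r cosθ/√(L² − r² sin²θ)].
With r = 0.061 m, L = 0.2578 m, θ = 58.5°: √(L² − r² sin²θ) = 0.2525 m.
v = −0.061·188.9·0.85264·[1 + 0.061·0.52250/0.2525] = -11.067 m/s.
|v| = 11.067 m/s.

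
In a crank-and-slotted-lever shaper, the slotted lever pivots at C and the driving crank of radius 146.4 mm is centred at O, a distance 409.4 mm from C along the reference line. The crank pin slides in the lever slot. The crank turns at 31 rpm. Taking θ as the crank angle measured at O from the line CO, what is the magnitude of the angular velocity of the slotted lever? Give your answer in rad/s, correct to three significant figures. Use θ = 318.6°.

ω = 3.246 rad/s (from 31 rpm).
Crank pin A relative to C: A = (d + r cosθ, r sinθ); lever angle φ = atan2(r sinθ, d + r cosθ).
Differentiating tanφ: φ̇ = rω(d cosθ + r)/(d² + r² + 2dr cosθ).
d² + r² + 2dr cosθ = |CA|² = 0.278959 m²;  d cosθ + r = +0.4535 m.
|ω_lever| = |0.1464·3.246·+0.4535| / 0.278959 = 0.77262 rad/s.

0.773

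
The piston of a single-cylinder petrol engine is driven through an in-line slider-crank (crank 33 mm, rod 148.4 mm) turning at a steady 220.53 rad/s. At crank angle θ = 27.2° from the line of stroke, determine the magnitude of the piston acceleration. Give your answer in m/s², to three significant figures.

ω = 220.5 rad/s
x(θ) = r cosθ + √(L² − r² sin²θ); with ω constant, a = ω²·d²x/dθ².
d²x/dθ² = −r cosθ − r²(cos2θ)/√u − r⁴ sin²2θ/(4u^{3/2}),  u = L² − r² sin²θ = 0.021795 m².
Substituting r = 0.033 m, L = 0.1484 m, θ = 27.2°: d²x/dθ² = -0.033706 m.
a = ω²·d²x/dθ² = (220.5)²·(-0.033706) = -1639.2 m/s²;  |a| = 1639.2 m/s².

1640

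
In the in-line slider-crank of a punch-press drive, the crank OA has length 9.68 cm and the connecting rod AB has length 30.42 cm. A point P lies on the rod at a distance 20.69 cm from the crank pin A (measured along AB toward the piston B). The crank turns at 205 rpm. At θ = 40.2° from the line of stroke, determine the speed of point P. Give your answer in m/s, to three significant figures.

ω = 21.47 rad/s.  Crank-pin speed |V_A| = rω = 2.0781 m/s, perpendicular to OA.
Rod angle: sinφ = −(r/L) sinθ ⇒ φ = -11.852°; ω_rod = −rω cosθ/√(L²−r²sin²θ) = -5.3313 rad/s.
V_P = V_A + ω_rod × AP, with AP = 0.2069 m along the rod.
Components: V_Px = −rω sinθ − a·ω_rod·sinφ = -1.5679 m/s;  V_Py = rω cosθ + a·ω_rod·cosφ = +0.50768 m/s.
|V_P| = √(V_Px² + V_Py²) = 1.648 m/s.

1.65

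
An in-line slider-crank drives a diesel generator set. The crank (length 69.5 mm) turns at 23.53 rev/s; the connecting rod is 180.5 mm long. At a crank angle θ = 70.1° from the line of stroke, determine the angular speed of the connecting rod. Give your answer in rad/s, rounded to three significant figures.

ω = 147.8 rad/s (converted from 23.53 rev/s).
The rod makes angle φ with the slider axis where L sinφ = r sinθ; differentiating, L cosφ·φ̇ = r ω cosθ.
L cosφ = √(L² − r² sin²θ) = 0.16825 m.
|ω_rod| = r ω |cosθ| / √(L² − r² sin²θ) = 0.0695·147.8·0.34038/0.16825 = 20.787 rad/s.

20.8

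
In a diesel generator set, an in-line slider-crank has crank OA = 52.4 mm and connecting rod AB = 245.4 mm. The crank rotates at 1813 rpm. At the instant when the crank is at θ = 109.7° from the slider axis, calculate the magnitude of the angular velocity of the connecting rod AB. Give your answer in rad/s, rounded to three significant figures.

14.0

ω = 189.9 rad/s (converted from 1813 rpm).
The rod makes angle φ with the slider axis where L sinφ = r sinθ; differentiating, L cosφ·φ̇ = r ω cosθ.
L cosφ = √(L² − r² sin²θ) = 0.24039 m.
|ω_rod| = r ω |cosθ| / √(L² − r² sin²θ) = 0.0524·189.9·0.33710/0.24039 = 13.951 rad/s.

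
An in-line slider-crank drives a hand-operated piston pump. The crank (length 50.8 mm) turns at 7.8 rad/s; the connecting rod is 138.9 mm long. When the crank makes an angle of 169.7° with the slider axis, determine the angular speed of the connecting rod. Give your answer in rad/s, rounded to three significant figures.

2.81

ω = 7.8 rad/s
The rod makes angle φ with the slider axis where L sinφ = r sinθ; differentiating, L cosφ·φ̇ = r ω cosθ.
L cosφ = √(L² − r² sin²θ) = 0.1386 m.
|ω_rod| = r ω |cosθ| / √(L² − r² sin²θ) = 0.0508·7.8·0.98389/0.1386 = 2.8127 rad/s.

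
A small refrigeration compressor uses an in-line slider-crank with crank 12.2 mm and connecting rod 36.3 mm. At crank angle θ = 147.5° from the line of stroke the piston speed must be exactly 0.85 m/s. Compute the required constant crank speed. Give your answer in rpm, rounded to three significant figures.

For an in-line slider-crank, |v_piston| = rω|sinθ|·[1 + r cosθ/√(L² − r² sin²θ)].
With r = 0.0122 m, L = 0.0363 m, θ = 147.5°: the bracketed kinematic factor |dx/dθ| = 0.0046659 m.
ω = v/|dx/dθ| = 0.85/0.0046659 = 182.17 rad/s.
N = 60ω/(2π) = 1739.6 rpm.

1740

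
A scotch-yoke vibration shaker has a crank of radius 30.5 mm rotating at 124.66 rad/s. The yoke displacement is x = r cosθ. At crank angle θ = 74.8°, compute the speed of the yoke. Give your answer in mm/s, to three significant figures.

3670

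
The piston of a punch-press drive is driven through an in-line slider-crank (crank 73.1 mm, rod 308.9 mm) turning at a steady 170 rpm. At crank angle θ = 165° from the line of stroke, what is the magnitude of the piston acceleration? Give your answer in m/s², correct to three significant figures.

17.6

ω = 2π·170/60 = 17.8 rad/s
x(θ) = r cosθ + √(L² − r² sin²θ); with ω constant, a = ω²·d²x/dθ².
d²x/dθ² = −r cosθ − r²(cos2θ)/√u − r⁴ sin²2θ/(4u^{3/2}),  u = L² − r² sin²θ = 0.0950613 m².
Substituting r = 0.0731 m, L = 0.3089 m, θ = 165°: d²x/dθ² = +0.055539 m.
a = ω²·d²x/dθ² = (17.8)²·(+0.055539) = +17.602 m/s²;  |a| = 17.602 m/s².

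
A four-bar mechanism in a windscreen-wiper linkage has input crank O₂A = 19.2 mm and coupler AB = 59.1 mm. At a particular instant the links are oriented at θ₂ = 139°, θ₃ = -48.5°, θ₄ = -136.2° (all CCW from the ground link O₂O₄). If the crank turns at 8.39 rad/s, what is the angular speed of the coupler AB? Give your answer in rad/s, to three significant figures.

ω₂ = 8.39 rad/s
Differentiating the loop-closure r₂e^{iθ₂}+r₃e^{iθ₃}=r₁+r₄e^{iθ₄} gives r₂ω₂e^{iθ₂}+r₃ω₃e^{iθ₃}=r₄ω₄e^{iθ₄}.
Eliminating the other unknown: ω₃ = r₂ω₂ sin(θ₄−θ₂) / [r₃ sin(θ₃−θ₄)].
Numerator sine = +0.99588; denominator sine = +0.99919.
Result = 0.0192·8.39·(+0.99588) / (0.0591·(+0.99919)) = +2.7167 rad/s; magnitude 2.7167 rad/s.

2.72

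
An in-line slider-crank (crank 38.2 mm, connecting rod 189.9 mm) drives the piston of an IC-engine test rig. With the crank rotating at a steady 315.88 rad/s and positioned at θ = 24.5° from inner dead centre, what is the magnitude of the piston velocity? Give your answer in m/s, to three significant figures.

ω = 315.9 rad/s
For an in-line slider-crank, x = r cosθ + √(L² − r² sin²θ), so v = −rω sinθ·[1 + r cosθ/√(L² − r² sin²θ)].
With r = 0.0382 m, L = 0.1899 m, θ = 24.5°: √(L² − r² sin²θ) = 0.18924 m.
v = −0.0382·315.9·0.41469·[1 + 0.0382·0.90996/0.18924] = -5.9231 m/s.
|v| = 5.9231 m/s.

5.92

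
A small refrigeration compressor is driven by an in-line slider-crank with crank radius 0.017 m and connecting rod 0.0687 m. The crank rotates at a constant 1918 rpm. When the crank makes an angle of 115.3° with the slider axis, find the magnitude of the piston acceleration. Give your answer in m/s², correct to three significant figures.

402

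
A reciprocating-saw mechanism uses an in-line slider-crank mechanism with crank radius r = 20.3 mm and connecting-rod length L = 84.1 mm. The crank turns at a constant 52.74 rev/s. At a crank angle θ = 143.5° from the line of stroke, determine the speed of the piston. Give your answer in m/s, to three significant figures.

ω = 2π·52.7 = 331.4 rad/s
For an in-line slider-crank, x = r cosθ + √(L² − r² sin²θ), so v = −rω sinθ·[1 + r cosθ/√(L² − r² sin²θ)].
With r = 0.0203 m, L = 0.0841 m, θ = 143.5°: √(L² − r² sin²θ) = 0.083229 m.
v = −0.0203·331.4·0.59482·[1 + 0.0203·-0.80386/0.083229] = -3.2168 m/s.
|v| = 3.2168 m/s.

3.22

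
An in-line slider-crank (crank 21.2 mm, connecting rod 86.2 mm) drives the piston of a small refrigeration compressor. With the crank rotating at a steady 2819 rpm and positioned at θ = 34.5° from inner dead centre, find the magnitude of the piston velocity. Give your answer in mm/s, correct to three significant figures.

4270

ω = 2π·2819/60 = 295.2 rad/s
For an in-line slider-crank, x = r cosθ + √(L² − r² sin²θ), so v = −rω sinθ·[1 + r cosθ/√(L² − r² sin²θ)].
With r = 0.0212 m, L = 0.0862 m, θ = 34.5°: √(L² − r² sin²θ) = 0.08536 m.
v = −0.0212·295.2·0.56641·[1 + 0.0212·0.82413/0.08536] = -4.2703 m/s.
|v| = 4.2703 m/s = 4270.3 mm/s.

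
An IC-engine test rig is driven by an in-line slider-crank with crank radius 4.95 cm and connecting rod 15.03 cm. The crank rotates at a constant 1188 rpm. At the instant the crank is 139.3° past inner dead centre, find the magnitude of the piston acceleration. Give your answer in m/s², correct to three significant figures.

535

ω = 2π·1188/60 = 124.4 rad/s
x(θ) = r cosθ + √(L² − r² sin²θ); with ω constant, a = ω²·d²x/dθ².
d²x/dθ² = −r cosθ − r²(cos2θ)/√u − r⁴ sin²2θ/(4u^{3/2}),  u = L² − r² sin²θ = 0.0215482 m².
Substituting r = 0.0495 m, L = 0.1503 m, θ = 139.3°: d²x/dθ² = +0.034568 m.
a = ω²·d²x/dθ² = (124.4)²·(+0.034568) = +535.01 m/s²;  |a| = 535.01 m/s².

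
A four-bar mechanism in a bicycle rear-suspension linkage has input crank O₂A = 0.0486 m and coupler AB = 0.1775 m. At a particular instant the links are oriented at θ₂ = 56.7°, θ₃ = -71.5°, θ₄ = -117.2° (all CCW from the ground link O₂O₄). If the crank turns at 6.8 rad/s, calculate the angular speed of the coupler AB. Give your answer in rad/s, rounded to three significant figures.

0.276

ω₂ = 6.8 rad/s
Differentiating the loop-closure r₂e^{iθ₂}+r₃e^{iθ₃}=r₁+r₄e^{iθ₄} gives r₂ω₂e^{iθ₂}+r₃ω₃e^{iθ₃}=r₄ω₄e^{iθ₄}.
Eliminating the other unknown: ω₃ = r₂ω₂ sin(θ₄−θ₂) / [r₃ sin(θ₃−θ₄)].
Numerator sine = -0.10626; denominator sine = +0.71569.
Result = 0.0486·6.8·(-0.10626) / (0.1775·(+0.71569)) = -0.27644 rad/s; magnitude 0.27644 rad/s.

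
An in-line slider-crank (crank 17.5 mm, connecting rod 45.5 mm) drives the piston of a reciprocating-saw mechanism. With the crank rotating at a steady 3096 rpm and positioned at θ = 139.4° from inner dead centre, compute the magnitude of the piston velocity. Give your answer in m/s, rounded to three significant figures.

2.58

ω = 2π·3096/60 = 324.2 rad/s
For an in-line slider-crank, x = r cosθ + √(L² − r² sin²θ), so v = −rω sinθ·[1 + r cosθ/√(L² − r² sin²θ)].
With r = 0.0175 m, L = 0.0455 m, θ = 139.4°: √(L² − r² sin²θ) = 0.044052 m.
v = −0.0175·324.2·0.65077·[1 + 0.0175·-0.75927/0.044052] = -2.5786 m/s.
|v| = 2.5786 m/s.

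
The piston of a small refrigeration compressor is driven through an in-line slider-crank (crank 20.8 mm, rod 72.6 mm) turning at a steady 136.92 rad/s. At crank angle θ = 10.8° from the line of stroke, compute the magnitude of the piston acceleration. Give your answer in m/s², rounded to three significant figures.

ω = 136.9 rad/s
x(θ) = r cosθ + √(L² − r² sin²θ); with ω constant, a = ω²·d²x/dθ².
d²x/dθ² = −r cosθ − r²(cos2θ)/√u − r⁴ sin²2θ/(4u^{3/2}),  u = L² − r² sin²θ = 0.00525557 m².
Substituting r = 0.0208 m, L = 0.0726 m, θ = 10.8°: d²x/dθ² = -0.025997 m.
a = ω²·d²x/dθ² = (136.9)²·(-0.025997) = -487.37 m/s²;  |a| = 487.37 m/s².

487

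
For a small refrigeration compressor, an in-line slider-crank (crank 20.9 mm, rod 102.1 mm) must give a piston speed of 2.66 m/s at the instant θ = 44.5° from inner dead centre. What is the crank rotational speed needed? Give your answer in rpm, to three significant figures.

For an in-line slider-crank, |v_piston| = rω|sinθ|·[1 + r cosθ/√(L² − r² sin²θ)].
With r = 0.0209 m, L = 0.1021 m, θ = 44.5°: the bracketed kinematic factor |dx/dθ| = 0.01681 m.
ω = v/|dx/dθ| = 2.66/0.01681 = 158.24 rad/s.
N = 60ω/(2π) = 1511.1 rpm.

1510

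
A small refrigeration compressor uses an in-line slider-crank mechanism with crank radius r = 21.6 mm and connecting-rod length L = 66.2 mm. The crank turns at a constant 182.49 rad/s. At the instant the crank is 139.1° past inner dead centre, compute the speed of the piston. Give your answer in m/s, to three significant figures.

1.93

ω = 182.5 rad/s
For an in-line slider-crank, x = r cosθ + √(L² − r² sin²θ), so v = −rω sinθ·[1 + r cosθ/√(L² − r² sin²θ)].
With r = 0.0216 m, L = 0.0662 m, θ = 139.1°: √(L² − r² sin²θ) = 0.064672 m.
v = −0.0216·182.5·0.65474·[1 + 0.0216·-0.75585/0.064672] = -1.9293 m/s.
|v| = 1.9293 m/s.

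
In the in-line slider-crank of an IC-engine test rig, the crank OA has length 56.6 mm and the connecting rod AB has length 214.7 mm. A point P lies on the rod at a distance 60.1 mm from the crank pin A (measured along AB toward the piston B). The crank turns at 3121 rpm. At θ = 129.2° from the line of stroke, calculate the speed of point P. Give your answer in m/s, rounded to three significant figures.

16.0

ω = 326.8 rad/s.  Crank-pin speed |V_A| = rω = 18.499 m/s, perpendicular to OA.
Rod angle: sinφ = −(r/L) sinθ ⇒ φ = -11.788°; ω_rod = −rω cosθ/√(L²−r²sin²θ) = +55.629 rad/s.
V_P = V_A + ω_rod × AP, with AP = 0.0601 m along the rod.
Components: V_Px = −rω sinθ − a·ω_rod·sinφ = -13.652 m/s;  V_Py = rω cosθ + a·ω_rod·cosφ = -8.4189 m/s.
|V_P| = √(V_Px² + V_Py²) = 16.039 m/s.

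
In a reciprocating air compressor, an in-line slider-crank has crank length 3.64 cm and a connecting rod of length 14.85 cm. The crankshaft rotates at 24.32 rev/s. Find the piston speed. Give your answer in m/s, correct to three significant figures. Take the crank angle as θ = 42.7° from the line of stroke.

4.46

ω = 2π·24.3 = 152.8 rad/s
For an in-line slider-crank, x = r cosθ + √(L² − r² sin²θ), so v = −rω sinθ·[1 + r cosθ/√(L² − r² sin²θ)].
With r = 0.0364 m, L = 0.1485 m, θ = 42.7°: √(L² − r² sin²θ) = 0.14643 m.
v = −0.0364·152.8·0.67816·[1 + 0.0364·0.73491/0.14643] = -4.4611 m/s.
|v| = 4.4611 m/s.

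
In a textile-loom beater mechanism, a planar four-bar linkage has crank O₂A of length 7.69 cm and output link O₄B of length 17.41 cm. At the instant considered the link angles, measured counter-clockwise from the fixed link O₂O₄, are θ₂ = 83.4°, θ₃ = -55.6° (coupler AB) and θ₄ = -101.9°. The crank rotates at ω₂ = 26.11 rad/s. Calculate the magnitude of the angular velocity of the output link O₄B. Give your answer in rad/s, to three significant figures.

ω₂ = 26.11 rad/s
Differentiating the loop-closure r₂e^{iθ₂}+r₃e^{iθ₃}=r₁+r₄e^{iθ₄} gives r₂ω₂e^{iθ₂}+r₃ω₃e^{iθ₃}=r₄ω₄e^{iθ₄}.
Eliminating the other unknown: ω₄ = r₂ω₂ sin(θ₂−θ₃) / [r₄ sin(θ₄−θ₃)].
Numerator sine = +0.65606; denominator sine = -0.72297.
Result = 0.0769·26.11·(+0.65606) / (0.1741·(-0.72297)) = -10.465 rad/s; magnitude 10.465 rad/s.

10.5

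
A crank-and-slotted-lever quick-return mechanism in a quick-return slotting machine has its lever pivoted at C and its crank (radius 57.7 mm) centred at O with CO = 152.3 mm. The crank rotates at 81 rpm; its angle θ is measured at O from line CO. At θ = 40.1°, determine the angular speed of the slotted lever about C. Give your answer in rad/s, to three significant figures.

ω = 8.482 rad/s (from 81 rpm).
Crank pin A relative to C: A = (d + r cosθ, r sinθ); lever angle φ = atan2(r sinθ, d + r cosθ).
Differentiating tanφ: φ̇ = rω(d cosθ + r)/(d² + r² + 2dr cosθ).
d² + r² + 2dr cosθ = |CA|² = 0.0399684 m²;  d cosθ + r = +0.1742 m.
|ω_lever| = |0.0577·8.482·+0.1742| / 0.0399684 = 2.1331 rad/s.

2.13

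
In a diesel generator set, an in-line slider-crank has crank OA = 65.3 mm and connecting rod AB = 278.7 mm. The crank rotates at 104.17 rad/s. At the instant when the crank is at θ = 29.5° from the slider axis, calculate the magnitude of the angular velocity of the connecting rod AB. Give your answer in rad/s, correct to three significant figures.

21.4

ω = 104.2 rad/s
The rod makes angle φ with the slider axis where L sinφ = r sinθ; differentiating, L cosφ·φ̇ = r ω cosθ.
L cosφ = √(L² − r² sin²θ) = 0.27684 m.
|ω_rod| = r ω |cosθ| / √(L² − r² sin²θ) = 0.0653·104.2·0.87036/0.27684 = 21.386 rad/s.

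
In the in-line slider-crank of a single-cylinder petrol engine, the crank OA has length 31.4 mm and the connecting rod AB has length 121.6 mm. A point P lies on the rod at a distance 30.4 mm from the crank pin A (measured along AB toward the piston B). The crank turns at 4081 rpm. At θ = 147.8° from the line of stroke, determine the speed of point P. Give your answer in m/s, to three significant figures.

ω = 427.4 rad/s.  Crank-pin speed |V_A| = rω = 13.419 m/s, perpendicular to OA.
Rod angle: sinφ = −(r/L) sinθ ⇒ φ = -7.909°; ω_rod = −rω cosθ/√(L²−r²sin²θ) = +94.278 rad/s.
V_P = V_A + ω_rod × AP, with AP = 0.0304 m along the rod.
Components: V_Px = −rω sinθ − a·ω_rod·sinφ = -6.7564 m/s;  V_Py = rω cosθ + a·ω_rod·cosφ = -8.5164 m/s.
|V_P| = √(V_Px² + V_Py²) = 10.871 m/s.

10.9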